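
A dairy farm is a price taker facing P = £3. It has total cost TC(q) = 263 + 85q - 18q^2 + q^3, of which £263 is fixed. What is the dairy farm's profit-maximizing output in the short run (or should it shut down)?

Shut down

From TC, MC = TC'(q) = 85 - 36q + 3q^2 and AVC = VC/q = 85 - 18q + q^2.
AVC is minimized where dAVC/dq = -18 + 2q = 0, at q = 9; min AVC = 85 - 18·9 + 9^2 = £4.
Since P = £3 < min AVC = £4, price fails to cover variable cost at any output.
Best response: produce nothing and absorb the £263 fixed cost.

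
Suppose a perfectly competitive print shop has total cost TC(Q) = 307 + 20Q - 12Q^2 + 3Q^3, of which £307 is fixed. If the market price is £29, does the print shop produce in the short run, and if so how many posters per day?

Variable cost is VC = 20Q - 12Q^2 + 3Q^3, so AVC = VC/Q = 20 - 12Q + 3Q^2 and MC = dTC/dQ = 20 - 24Q + 9Q^2.
AVC is minimized where dAVC/dQ = -12 + 6Q = 0, at Q = 2; min AVC = 20 - 12·2 + 3·2^2 = £8.
Since P = £29 ≥ min AVC = £8, price covers variable cost and the firm should produce.
Set P = MC: 29 = 20 - 24Q + 9Q^2 → -9 - 24Q + 9Q^2 = 0. The roots are Q = -1/3 and Q = 3; the profit-maximizing output is on the rising part of MC, so Q* = 3.
Check: AVC at Q = 3 is £11 ≤ P, so revenue covers variable cost.
Profit = P·Q − TC = 29·3 − 340 = -£253, a loss, but smaller than the £307 fixed cost the firm would lose by shutting down.

Produce at Q = 3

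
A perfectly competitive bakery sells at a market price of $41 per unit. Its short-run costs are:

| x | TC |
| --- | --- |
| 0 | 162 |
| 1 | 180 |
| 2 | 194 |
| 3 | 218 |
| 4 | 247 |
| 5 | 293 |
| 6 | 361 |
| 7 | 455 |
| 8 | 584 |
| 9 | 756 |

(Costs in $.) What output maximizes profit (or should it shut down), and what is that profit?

Compute π = P·x − TC at each output: x=0: -162; x=1: -139; x=2: -112; x=3: -95; x=4: -83; x=5: -88; x=6: -115; x=7: -168; x=8: -256; x=9: -387.
Profit is maximized at x = 4. AVC there is 85/4 = $21.25 ≤ P, so producing beats shutting down (which would give -$162).

x = 4; profit = -$83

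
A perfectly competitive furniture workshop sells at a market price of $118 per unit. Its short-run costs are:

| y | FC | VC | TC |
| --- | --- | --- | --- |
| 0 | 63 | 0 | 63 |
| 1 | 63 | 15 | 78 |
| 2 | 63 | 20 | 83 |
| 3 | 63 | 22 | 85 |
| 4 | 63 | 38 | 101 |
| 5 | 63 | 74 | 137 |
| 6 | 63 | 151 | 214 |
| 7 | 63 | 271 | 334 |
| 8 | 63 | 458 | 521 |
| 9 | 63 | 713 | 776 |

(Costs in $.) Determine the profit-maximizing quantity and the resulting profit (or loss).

y = 6; profit = $494

Tabulate TR − TC: y=0: -63; y=1: 40; y=2: 153; y=3: 269; y=4: 371; y=5: 453; y=6: 494; y=7: 492; y=8: 423; y=9: 286.
Profit is maximized at y = 6. AVC there is 151/6 = $25.17 ≤ P, so producing beats shutting down (which would give -$63).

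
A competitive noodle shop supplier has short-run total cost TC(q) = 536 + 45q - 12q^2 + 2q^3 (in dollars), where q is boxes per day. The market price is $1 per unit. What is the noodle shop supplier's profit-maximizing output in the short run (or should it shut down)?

Shut down

Strip out fixed cost: VC = 45q - 12q^2 + 2q^3. Then AVC = 45 - 12q + 2q^2 and MC = 45 - 24q + 6q^2.
AVC hits its minimum where MC = AVC, at q = 3, giving min AVC = 45 - 12·3 + 2·3^2 = $27.
Since P = $1 < min AVC = $27, price fails to cover variable cost at any output.
Best response: produce nothing and absorb the $536 fixed cost.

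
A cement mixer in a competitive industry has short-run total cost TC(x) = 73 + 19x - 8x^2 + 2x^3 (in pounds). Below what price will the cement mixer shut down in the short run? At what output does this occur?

The shutdown price is the minimum of AVC. VC = 19x - 8x^2 + 2x^3, so AVC = 19 - 8x + 2x^2.
At the minimum of AVC, MC = AVC. MC = 19 - 16x + 6x^2; setting MC = AVC gives 4x^2 - 8x = 0, so x = 2. min AVC = 11.
So the shutdown price is £11.

£11 per unit, at x = 2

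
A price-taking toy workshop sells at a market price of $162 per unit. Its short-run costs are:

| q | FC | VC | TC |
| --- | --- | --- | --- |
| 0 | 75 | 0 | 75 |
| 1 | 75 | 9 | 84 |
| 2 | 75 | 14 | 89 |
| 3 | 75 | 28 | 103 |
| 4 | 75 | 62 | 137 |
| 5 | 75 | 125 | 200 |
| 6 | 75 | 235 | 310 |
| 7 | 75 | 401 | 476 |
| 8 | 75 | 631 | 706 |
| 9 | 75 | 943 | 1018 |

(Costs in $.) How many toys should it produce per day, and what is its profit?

Profit at each row (π = 162q − TC): q=0: -75; q=1: 78; q=2: 235; q=3: 383; q=4: 511; q=5: 610; q=6: 662; q=7: 658; q=8: 590; q=9: 440.
Profit is maximized at q = 6. AVC there is 235/6 = $39.17 ≤ P, so producing beats shutting down (which would give -$75).

q = 6; profit = $662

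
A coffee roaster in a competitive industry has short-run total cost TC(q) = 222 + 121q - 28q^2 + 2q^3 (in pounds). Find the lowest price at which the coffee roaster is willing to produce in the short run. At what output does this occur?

£23 per unit, at q = 7

The shutdown price is the minimum of AVC. VC = 121q - 28q^2 + 2q^3, so AVC = 121 - 28q + 2q^2.
At the minimum of AVC, MC = AVC. MC = 121 - 56q + 6q^2; setting MC = AVC gives 4q^2 - 28q = 0, so q = 7. min AVC = 23.
For P < £23 the firm produces nothing.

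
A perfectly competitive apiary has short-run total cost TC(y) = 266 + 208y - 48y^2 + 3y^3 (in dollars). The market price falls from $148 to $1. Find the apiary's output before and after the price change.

Output falls from 10 to 0 (the firm shuts down)

MC = 208 - 96y + 9y^2; the shutdown threshold is min AVC = $16 (at y = 8).
At P = $148 ≥ min AVC, set P = MC on the rising branch: y = 10.
At P = $1 < min AVC = $16, price no longer covers variable cost at any output, so the firm shuts down: y = 0.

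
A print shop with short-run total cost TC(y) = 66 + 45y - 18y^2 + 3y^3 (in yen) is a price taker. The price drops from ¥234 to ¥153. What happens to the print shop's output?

Output falls from 7 to 6

MC = 45 - 36y + 9y^2; the shutdown threshold is min AVC = ¥18 (at y = 3).
At P = ¥234 ≥ min AVC, set P = MC on the rising branch: y = 7.
At P = ¥153 ≥ min AVC, set P = MC: y = 6. The firm stays open but cuts output.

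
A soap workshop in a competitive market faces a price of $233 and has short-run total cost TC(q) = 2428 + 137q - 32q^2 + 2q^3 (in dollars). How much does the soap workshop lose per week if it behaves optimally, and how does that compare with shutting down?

AVC = 137 - 32q + 2q^2; min AVC = $9 at q = 8. Since P = $233 ≥ min AVC, the firm produces.
MC = 137 - 64q + 6q^2. Setting P = MC and taking the root on the rising branch gives q* = 12.
TR = 233·12 = 2796. TC = 2428 + 492 = 2920. Profit = 2796 − 2920 = -$124.
Shutting down would mean losing the fixed cost of $2428, so operating at a loss of $124 is better by $2304.

Profit = -$124 at q = 12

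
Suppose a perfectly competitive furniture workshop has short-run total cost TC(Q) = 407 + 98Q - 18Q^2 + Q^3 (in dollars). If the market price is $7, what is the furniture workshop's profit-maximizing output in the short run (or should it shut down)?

Shut down

From TC, MC = TC'(Q) = 98 - 36Q + 3Q^2 and AVC = VC/Q = 98 - 18Q + Q^2.
AVC is minimized where dAVC/dQ = -18 + 2Q = 0, at Q = 9; min AVC = 98 - 18·9 + 9^2 = $17.
P = $7 lies below min AVC = $17; no output level covers variable cost.
The firm minimizes its loss by shutting down and losing only its fixed cost of $407.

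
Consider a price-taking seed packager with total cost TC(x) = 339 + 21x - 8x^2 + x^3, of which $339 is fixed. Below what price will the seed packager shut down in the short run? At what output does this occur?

The shutdown price is the minimum of AVC. VC = 21x - 8x^2 + x^3, so AVC = 21 - 8x + x^2.
At the minimum of AVC, MC = AVC. MC = 21 - 16x + 3x^2; setting MC = AVC gives 2x^2 - 8x = 0, so x = 4. min AVC = 5.
The firm shuts down for any P below $5.

$5 per unit, at x = 4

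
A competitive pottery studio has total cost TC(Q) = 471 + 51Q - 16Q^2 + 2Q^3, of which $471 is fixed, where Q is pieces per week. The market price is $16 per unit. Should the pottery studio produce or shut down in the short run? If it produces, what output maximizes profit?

Strip out fixed cost: VC = 51Q - 16Q^2 + 2Q^3. Then AVC = 51 - 16Q + 2Q^2 and MC = 51 - 32Q + 6Q^2.
AVC is minimized where dAVC/dQ = -16 + 4Q = 0, at Q = 4; min AVC = 51 - 16·4 + 2·4^2 = $19.
With P < min AVC ($16 < $19), every unit sold adds to the loss.
Shutting down limits the loss to fixed cost, $471.

Shut down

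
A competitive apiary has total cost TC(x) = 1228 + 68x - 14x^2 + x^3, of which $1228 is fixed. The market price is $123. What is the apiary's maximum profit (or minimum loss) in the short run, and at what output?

Profit = -$260 at x = 11

AVC = 68 - 14x + x^2 has its minimum $19 at x = 7; price $123 clears that bar, so the firm operates.
With MC = 68 - 28x + 3x^2, P = MC on the upward-sloping part at x* = 11.
TR = 123·11 = 1353. TC = 1228 + 385 = 1613. Profit = 1353 − 1613 = -$260.
Shutting down would mean losing the fixed cost of $1228, so operating at a loss of $260 is better by $968.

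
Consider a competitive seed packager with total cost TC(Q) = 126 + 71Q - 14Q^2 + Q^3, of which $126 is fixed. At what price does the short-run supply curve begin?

The shutdown price is the minimum of AVC. VC = 71Q - 14Q^2 + Q^3, so AVC = 71 - 14Q + Q^2.
At the minimum of AVC, MC = AVC. MC = 71 - 28Q + 3Q^2; setting MC = AVC gives 2Q^2 - 14Q = 0, so Q = 7. min AVC = 22.
The firm shuts down for any P below $22.

$22 per unit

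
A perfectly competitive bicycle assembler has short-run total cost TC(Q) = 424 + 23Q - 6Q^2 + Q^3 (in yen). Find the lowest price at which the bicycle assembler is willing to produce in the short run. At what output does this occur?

¥14 per unit, at Q = 3

The firm shuts down when price falls below the minimum of average variable cost. AVC = VC/Q = 23 - 6Q + Q^2.
dAVC/dQ = -6 + 2Q = 0 gives Q = 3. min AVC = 23 - 6·3 + 3^2 = 14.
The firm shuts down for any P below ¥14.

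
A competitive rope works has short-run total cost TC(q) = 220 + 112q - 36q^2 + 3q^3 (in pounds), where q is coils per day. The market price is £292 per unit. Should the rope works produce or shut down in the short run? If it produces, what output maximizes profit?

Produce at q = 10

Strip out fixed cost: VC = 112q - 36q^2 + 3q^3. Then AVC = 112 - 36q + 3q^2 and MC = 112 - 72q + 9q^2.
AVC is minimized where dAVC/dq = -36 + 6q = 0, at q = 6; min AVC = 112 - 36·6 + 3·6^2 = £4.
Since P = £292 ≥ min AVC = £4, price covers variable cost and the firm should produce.
Set P = MC: 292 = 112 - 72q + 9q^2 → -180 - 72q + 9q^2 = 0. The roots are q = -2 and q = 10; the profit-maximizing output is on the rising part of MC, so q* = 10.
Check: AVC at q = 10 is £52 ≤ P, so revenue covers variable cost.
Profit = P·q − TC = 292·10 − 740 = £2180.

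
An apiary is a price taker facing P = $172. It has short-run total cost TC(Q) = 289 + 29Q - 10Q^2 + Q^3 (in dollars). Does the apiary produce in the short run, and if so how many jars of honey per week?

Produce at Q = 11

From TC, MC = TC'(Q) = 29 - 20Q + 3Q^2 and AVC = VC/Q = 29 - 10Q + Q^2.
AVC hits its minimum where MC = AVC, at Q = 5, giving min AVC = 29 - 10·5 + 5^2 = $4.
Because $172 ≥ $4, revenue can cover variable cost; the firm operates.
P = MC gives -143 - 20Q + 3Q^2 = 0, with roots -13/3 and 11. Take the larger (rising MC): Q* = 11.
Check: AVC at Q = 11 is $40 ≤ P, so revenue covers variable cost.
Profit = P·Q − TC = 172·11 − 729 = $1163.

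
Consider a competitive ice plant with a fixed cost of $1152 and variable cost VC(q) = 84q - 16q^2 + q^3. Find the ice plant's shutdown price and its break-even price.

Shutdown price = min AVC. AVC = 84 - 16q + q^2, with vertex at q = 8 and minimum $20.
ATC = 1152/q + 84 - 16q + q^2. Setting dATC/dq = −1152/q^2 − 16 + 2q = 0 gives q = 12 (since 2·12^3 − 16·12^2 = 1152).
min ATC = 1152/12 + 84 − 16·12 + 12^2 = $132. That is the break-even price.
For $20 ≤ P < $132 the firm produces at a loss; below $20 it shuts down.

Shutdown price = $20; break-even price = $132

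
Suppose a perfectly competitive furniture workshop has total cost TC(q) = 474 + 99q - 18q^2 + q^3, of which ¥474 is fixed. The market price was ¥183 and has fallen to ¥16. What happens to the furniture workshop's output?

Output falls from 14 to 0 (the firm shuts down)

MC = 99 - 36q + 3q^2; the shutdown threshold is min AVC = ¥18 (at q = 9).
At P = ¥183 ≥ min AVC, set P = MC on the rising branch: q = 14.
At P = ¥16 < min AVC = ¥18, price no longer covers variable cost at any output, so the firm shuts down: q = 0.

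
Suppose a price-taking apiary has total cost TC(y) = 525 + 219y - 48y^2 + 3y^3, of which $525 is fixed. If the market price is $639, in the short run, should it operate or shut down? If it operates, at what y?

Produce at y = 14

From TC, MC = TC'(y) = 219 - 96y + 9y^2 and AVC = VC/y = 219 - 48y + 3y^2.
AVC is minimized where dAVC/dy = -48 + 6y = 0, at y = 8; min AVC = 219 - 48·8 + 3·8^2 = $27.
Because $639 ≥ $27, revenue can cover variable cost; the firm operates.
Set P = MC: 639 = 219 - 96y + 9y^2 → -420 - 96y + 9y^2 = 0. The roots are y = -10/3 and y = 14; the profit-maximizing output is on the rising part of MC, so y* = 14.
Check: AVC at y = 14 is $135 ≤ P, so revenue covers variable cost.
Profit = P·y − TC = 639·14 − 2415 = $6531.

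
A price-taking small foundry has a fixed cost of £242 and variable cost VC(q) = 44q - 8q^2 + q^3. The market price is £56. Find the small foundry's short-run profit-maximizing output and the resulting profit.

AVC = 44 - 8q + q^2; min AVC = £28 at q = 4. Since P = £56 ≥ min AVC, the firm produces.
With MC = 44 - 16q + 3q^2, P = MC on the upward-sloping part at q* = 6.
TR = 56·6 = 336. TC = 242 + 192 = 434. Profit = 336 − 434 = -£98.
By producing, the firm covers all variable cost plus £144 of fixed cost; shutting down would lose the full £242.

Profit = -£98 at q = 6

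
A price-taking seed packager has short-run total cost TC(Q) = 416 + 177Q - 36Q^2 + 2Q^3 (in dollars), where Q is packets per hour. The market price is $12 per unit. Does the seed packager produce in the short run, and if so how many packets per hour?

Shut down

Strip out fixed cost: VC = 177Q - 36Q^2 + 2Q^3. Then AVC = 177 - 36Q + 2Q^2 and MC = 177 - 72Q + 6Q^2.
AVC hits its minimum where MC = AVC, at Q = 9, giving min AVC = 177 - 36·9 + 2·9^2 = $15.
Since P = $12 < min AVC = $15, price fails to cover variable cost at any output.
Shutting down limits the loss to fixed cost, $416.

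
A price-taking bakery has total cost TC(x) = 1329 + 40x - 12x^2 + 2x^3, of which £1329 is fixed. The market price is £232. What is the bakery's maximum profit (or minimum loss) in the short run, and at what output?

Profit = -£49 at x = 8

AVC = 40 - 12x + 2x^2 has its minimum £22 at x = 3; price £232 clears that bar, so the firm operates.
MC = 40 - 24x + 6x^2. Setting P = MC and taking the root on the rising branch gives x* = 8.
TR = 232·8 = 1856. TC = 1329 + 576 = 1905. Profit = 1856 − 1905 = -£49.
Shutting down would mean losing the fixed cost of £1329, so operating at a loss of £49 is better by £1280.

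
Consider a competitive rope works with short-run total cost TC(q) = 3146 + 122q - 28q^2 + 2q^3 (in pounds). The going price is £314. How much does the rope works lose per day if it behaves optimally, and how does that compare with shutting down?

Profit = -£266 at q = 12

AVC = 122 - 28q + 2q^2 has its minimum £24 at q = 7; price £314 clears that bar, so the firm operates.
With MC = 122 - 56q + 6q^2, P = MC on the upward-sloping part at q* = 12.
TR = 314·12 = 3768. TC = 3146 + 888 = 4034. Profit = 3768 − 4034 = -£266.
Shutting down would mean losing the fixed cost of £3146, so operating at a loss of £266 is better by £2880.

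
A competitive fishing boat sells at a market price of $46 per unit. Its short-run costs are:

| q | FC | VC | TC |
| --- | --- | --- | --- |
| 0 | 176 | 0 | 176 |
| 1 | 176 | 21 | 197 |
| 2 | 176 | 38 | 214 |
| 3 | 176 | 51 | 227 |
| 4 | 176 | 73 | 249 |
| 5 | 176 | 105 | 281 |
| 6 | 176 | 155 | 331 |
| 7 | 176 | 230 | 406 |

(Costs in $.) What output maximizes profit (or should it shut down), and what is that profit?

q = 5; profit = -$51

Compute π = P·q − TC at each output: q=0: -176; q=1: -151; q=2: -122; q=3: -89; q=4: -65; q=5: -51; q=6: -55; q=7: -84.
Profit is maximized at q = 5. AVC there is 105/5 = $21 ≤ P, so producing beats shutting down (which would give -$176).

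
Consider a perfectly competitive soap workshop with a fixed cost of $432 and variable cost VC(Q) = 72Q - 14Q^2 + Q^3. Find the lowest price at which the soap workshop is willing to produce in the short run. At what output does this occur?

Short-run supply begins at min AVC. From VC = 72Q - 14Q^2 + Q^3, AVC = 72 - 14Q + Q^2.
dAVC/dQ = -14 + 2Q = 0 gives Q = 7. min AVC = 72 - 14·7 + 7^2 = 23.
So the shutdown price is $23.

$23 per unit, at Q = 7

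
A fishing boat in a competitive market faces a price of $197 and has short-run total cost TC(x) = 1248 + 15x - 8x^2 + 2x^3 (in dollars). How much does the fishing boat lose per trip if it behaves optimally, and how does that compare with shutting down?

Profit = -$268 at x = 7

AVC = 15 - 8x + 2x^2 has its minimum $7 at x = 2; price $197 clears that bar, so the firm operates.
MC = 15 - 16x + 6x^2. Setting P = MC and taking the root on the rising branch gives x* = 7.
TR = 197·7 = 1379. TC = 1248 + 399 = 1647. Profit = 1379 − 1647 = -$268.
That loss of $268 beats the $1248 the firm would lose by shutting down; producing recovers $980 of fixed cost.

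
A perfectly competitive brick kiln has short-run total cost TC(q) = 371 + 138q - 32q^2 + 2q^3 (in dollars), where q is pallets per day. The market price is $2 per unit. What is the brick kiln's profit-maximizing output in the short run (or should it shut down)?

From TC, MC = TC'(q) = 138 - 64q + 6q^2 and AVC = VC/q = 138 - 32q + 2q^2.
The AVC parabola has its vertex at q = 32/4 = 8, where AVC = 138 - 32·8 + 2·8^2 = $10.
With P < min AVC ($2 < $10), every unit sold adds to the loss.
The firm minimizes its loss by shutting down and losing only its fixed cost of $371.

Shut down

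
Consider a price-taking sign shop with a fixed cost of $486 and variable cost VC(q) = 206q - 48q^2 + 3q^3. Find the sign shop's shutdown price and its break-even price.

Shutdown price = $14; break-even price = $71

AVC = 206 - 48q + 3q^2; minimized at q = 8, giving min AVC = $14. That is the shutdown price.
ATC = 486/q + 206 - 48q + 3q^2. Setting dATC/dq = −486/q^2 − 48 + 6q = 0 gives q = 9 (since 6·9^3 − 48·9^2 = 486).
min ATC = 486/9 + 206 − 48·9 + 3·9^2 = $71. That is the break-even price.
Between these two prices the firm operates at a loss; above $71 it earns a profit.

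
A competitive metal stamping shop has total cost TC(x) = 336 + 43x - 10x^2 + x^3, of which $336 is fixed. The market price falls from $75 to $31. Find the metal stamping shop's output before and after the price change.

AVC = 43 - 10x + x^2, minimized at x = 5 where min AVC = $18. MC = 43 - 20x + 3x^2.
At P = $75 ≥ min AVC, set P = MC on the rising branch: x = 8.
At P = $31 ≥ min AVC, set P = MC: x = 6. The firm stays open but cuts output.

Output falls from 8 to 6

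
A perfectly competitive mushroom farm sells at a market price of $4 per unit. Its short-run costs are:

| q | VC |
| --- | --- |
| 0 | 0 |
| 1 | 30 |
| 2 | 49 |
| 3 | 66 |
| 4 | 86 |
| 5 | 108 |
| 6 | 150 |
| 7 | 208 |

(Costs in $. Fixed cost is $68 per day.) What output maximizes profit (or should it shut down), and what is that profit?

q = 0 (shut down); profit = -$68

Tabulate TR − TC: q=0: -68; q=1: -94; q=2: -109; q=3: -122; q=4: -138; q=5: -156; q=6: -194; q=7: -248.
Profit is highest at q = 0. Equivalently, the lowest AVC in the table is 86/4 ≈ $21.50 at q = 4, and P = $4 falls below it — price never covers variable cost, so the firm shuts down and loses only its fixed cost.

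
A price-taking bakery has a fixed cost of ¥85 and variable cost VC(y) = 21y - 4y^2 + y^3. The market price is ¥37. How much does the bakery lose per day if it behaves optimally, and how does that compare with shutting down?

AVC = 21 - 4y + y^2 has its minimum ¥17 at y = 2; price ¥37 clears that bar, so the firm operates.
MC = 21 - 8y + 3y^2. Setting P = MC and taking the root on the rising branch gives y* = 4.
TR = 37·4 = 148. TC = 85 + 84 = 169. Profit = 148 − 169 = -¥21.
By producing, the firm covers all variable cost plus ¥64 of fixed cost; shutting down would lose the full ¥85.

Profit = -¥21 at y = 4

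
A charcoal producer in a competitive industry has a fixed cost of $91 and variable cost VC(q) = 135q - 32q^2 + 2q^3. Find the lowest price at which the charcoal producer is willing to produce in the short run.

$7 per unit

The shutdown price is the minimum of AVC. VC = 135q - 32q^2 + 2q^3, so AVC = 135 - 32q + 2q^2.
dAVC/dq = -32 + 4q = 0 gives q = 8. min AVC = 135 - 32·8 + 2·8^2 = 7.
For P < $7 the firm produces nothing.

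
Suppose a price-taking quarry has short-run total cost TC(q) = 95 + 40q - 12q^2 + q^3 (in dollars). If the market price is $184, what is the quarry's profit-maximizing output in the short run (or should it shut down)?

From TC, MC = TC'(q) = 40 - 24q + 3q^2 and AVC = VC/q = 40 - 12q + q^2.
AVC is minimized where dAVC/dq = -12 + 2q = 0, at q = 6; min AVC = 40 - 12·6 + 6^2 = $4.
Because $184 ≥ $4, revenue can cover variable cost; the firm operates.
P = MC gives -144 - 24q + 3q^2 = 0, with roots -4 and 12. Take the larger (rising MC): q* = 12.
Check: AVC at q = 12 is $40 ≤ P, so revenue covers variable cost.
Profit = P·q − TC = 184·12 − 575 = $1633.

Produce at q = 12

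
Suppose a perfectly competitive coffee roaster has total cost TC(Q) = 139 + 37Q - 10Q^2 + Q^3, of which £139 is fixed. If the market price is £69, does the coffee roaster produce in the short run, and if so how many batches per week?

Produce at Q = 8

From TC, MC = TC'(Q) = 37 - 20Q + 3Q^2 and AVC = VC/Q = 37 - 10Q + Q^2.
The AVC parabola has its vertex at Q = 10/2 = 5, where AVC = 37 - 10·5 + 5^2 = £12.
Since P = £69 ≥ min AVC = £12, price covers variable cost and the firm should produce.
P = MC gives -32 - 20Q + 3Q^2 = 0, with roots -4/3 and 8. Take the larger (rising MC): Q* = 8.
Check: AVC at Q = 8 is £21 ≤ P, so revenue covers variable cost.
Profit = P·Q − TC = 69·8 − 307 = £245.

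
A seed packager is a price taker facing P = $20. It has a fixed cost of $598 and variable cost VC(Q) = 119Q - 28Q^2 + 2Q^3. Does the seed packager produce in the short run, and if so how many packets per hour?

Shut down

Strip out fixed cost: VC = 119Q - 28Q^2 + 2Q^3. Then AVC = 119 - 28Q + 2Q^2 and MC = 119 - 56Q + 6Q^2.
AVC hits its minimum where MC = AVC, at Q = 7, giving min AVC = 119 - 28·7 + 2·7^2 = $21.
With P < min AVC ($20 < $21), every unit sold adds to the loss.
Shutting down limits the loss to fixed cost, $598.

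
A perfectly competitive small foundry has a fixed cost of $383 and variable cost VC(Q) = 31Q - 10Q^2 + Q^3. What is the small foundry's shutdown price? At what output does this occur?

$6 per unit, at Q = 5

The shutdown price is the minimum of AVC. VC = 31Q - 10Q^2 + Q^3, so AVC = 31 - 10Q + Q^2.
At the minimum of AVC, MC = AVC. MC = 31 - 20Q + 3Q^2; setting MC = AVC gives 2Q^2 - 10Q = 0, so Q = 5. min AVC = 6.
For P < $6 the firm produces nothing.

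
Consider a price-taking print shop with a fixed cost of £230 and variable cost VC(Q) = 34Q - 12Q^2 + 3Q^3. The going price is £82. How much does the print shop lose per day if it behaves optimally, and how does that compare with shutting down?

Profit = -£38 at Q = 4

AVC = 34 - 12Q + 3Q^2 has its minimum £22 at Q = 2; price £82 clears that bar, so the firm operates.
With MC = 34 - 24Q + 9Q^2, P = MC on the upward-sloping part at Q* = 4.
TR = 82·4 = 328. TC = 230 + 136 = 366. Profit = 328 − 366 = -£38.
Shutting down would mean losing the fixed cost of £230, so operating at a loss of £38 is better by £192.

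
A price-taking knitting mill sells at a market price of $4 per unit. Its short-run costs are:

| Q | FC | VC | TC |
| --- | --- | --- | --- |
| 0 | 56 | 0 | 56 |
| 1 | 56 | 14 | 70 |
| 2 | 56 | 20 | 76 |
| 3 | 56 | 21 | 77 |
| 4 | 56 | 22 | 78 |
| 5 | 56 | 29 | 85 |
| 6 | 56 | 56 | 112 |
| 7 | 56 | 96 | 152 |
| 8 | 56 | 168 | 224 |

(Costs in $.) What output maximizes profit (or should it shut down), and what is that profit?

Tabulate TR − TC: Q=0: -56; Q=1: -66; Q=2: -68; Q=3: -65; Q=4: -62; Q=5: -65; Q=6: -88; Q=7: -124; Q=8: -192.
Profit is highest at Q = 0. Equivalently, the lowest AVC in the table is 22/4 ≈ $5.50 at Q = 4, and P = $4 falls below it — price never covers variable cost, so the firm shuts down and loses only its fixed cost.

Q = 0 (shut down); profit = -$56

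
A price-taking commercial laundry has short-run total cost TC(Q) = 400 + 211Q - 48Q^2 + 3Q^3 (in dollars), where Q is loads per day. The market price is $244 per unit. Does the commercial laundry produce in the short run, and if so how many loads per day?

Produce at Q = 11

Strip out fixed cost: VC = 211Q - 48Q^2 + 3Q^3. Then AVC = 211 - 48Q + 3Q^2 and MC = 211 - 96Q + 9Q^2.
AVC hits its minimum where MC = AVC, at Q = 8, giving min AVC = 211 - 48·8 + 3·8^2 = $19.
Because $244 ≥ $19, revenue can cover variable cost; the firm operates.
Solving P = MC: -33 - 96Q + 9Q^2 = 0 ⇒ Q = -1/3 or 11. On the upward-sloping branch, Q* = 11.
Check: AVC at Q = 11 is $46 ≤ P, so revenue covers variable cost.
Profit = P·Q − TC = 244·11 − 906 = $1778.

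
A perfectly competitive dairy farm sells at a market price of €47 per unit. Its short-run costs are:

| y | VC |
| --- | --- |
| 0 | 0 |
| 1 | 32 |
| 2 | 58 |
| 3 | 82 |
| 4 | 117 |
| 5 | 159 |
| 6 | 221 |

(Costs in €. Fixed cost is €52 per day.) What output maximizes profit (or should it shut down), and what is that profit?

Compute π = P·y − TC at each output: y=0: -52; y=1: -37; y=2: -16; y=3: 7; y=4: 19; y=5: 24; y=6: 9.
Profit is maximized at y = 5. AVC there is 159/5 = €31.80 ≤ P, so producing beats shutting down (which would give -€52).

y = 5; profit = €24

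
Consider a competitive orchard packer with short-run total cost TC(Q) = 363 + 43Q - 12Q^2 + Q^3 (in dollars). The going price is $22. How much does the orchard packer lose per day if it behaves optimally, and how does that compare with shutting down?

Profit = -$265 at Q = 7

AVC = 43 - 12Q + Q^2; min AVC = $7 at Q = 6. Since P = $22 ≥ min AVC, the firm produces.
MC = 43 - 24Q + 3Q^2. Setting P = MC and taking the root on the rising branch gives Q* = 7.
TR = 22·7 = 154. TC = 363 + 56 = 419. Profit = 154 − 419 = -$265.
Shutting down would mean losing the fixed cost of $363, so operating at a loss of $265 is better by $98.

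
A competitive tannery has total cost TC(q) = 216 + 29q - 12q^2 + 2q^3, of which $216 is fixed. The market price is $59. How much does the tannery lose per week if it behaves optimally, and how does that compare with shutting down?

AVC = 29 - 12q + 2q^2 has its minimum $11 at q = 3; price $59 clears that bar, so the firm operates.
MC = 29 - 24q + 6q^2. Setting P = MC and taking the root on the rising branch gives q* = 5.
TR = 59·5 = 295. TC = 216 + 95 = 311. Profit = 295 − 311 = -$16.
That loss of $16 beats the $216 the firm would lose by shutting down; producing recovers $200 of fixed cost.

Profit = -$16 at q = 5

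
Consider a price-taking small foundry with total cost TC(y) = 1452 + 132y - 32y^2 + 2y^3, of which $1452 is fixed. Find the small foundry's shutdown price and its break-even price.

Shutdown price = min AVC. AVC = 132 - 32y + 2y^2, with vertex at y = 8 and minimum $4.
ATC = 1452/y + 132 - 32y + 2y^2. Setting dATC/dy = −1452/y^2 − 32 + 4y = 0 gives y = 11 (since 4·11^3 − 32·11^2 = 1452).
min ATC = 1452/11 + 132 − 32·11 + 2·11^2 = $154. That is the break-even price.
For $4 ≤ P < $154 the firm produces at a loss; below $4 it shuts down.

Shutdown price = $4; break-even price = $154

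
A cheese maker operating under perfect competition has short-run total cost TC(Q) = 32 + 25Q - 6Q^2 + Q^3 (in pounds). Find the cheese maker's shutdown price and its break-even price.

AVC = 25 - 6Q + Q^2; minimized at Q = 3, giving min AVC = £16. That is the shutdown price.
ATC = 32/Q + 25 - 6Q + Q^2. Setting dATC/dQ = −32/Q^2 − 6 + 2Q = 0 gives Q = 4 (since 2·4^3 − 6·4^2 = 32).
min ATC = 32/4 + 25 − 6·4 + 4^2 = £25. That is the break-even price.
For £16 ≤ P < £25 the firm produces at a loss; below £16 it shuts down.

Shutdown price = £16; break-even price = £25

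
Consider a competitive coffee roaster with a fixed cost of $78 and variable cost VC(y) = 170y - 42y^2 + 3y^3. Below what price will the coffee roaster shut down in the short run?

The firm shuts down when price falls below the minimum of average variable cost. AVC = VC/y = 170 - 42y + 3y^2.
At the minimum of AVC, MC = AVC. MC = 170 - 84y + 9y^2; setting MC = AVC gives 6y^2 - 42y = 0, so y = 7. min AVC = 23.
For P < $23 the firm produces nothing.

$23 per unit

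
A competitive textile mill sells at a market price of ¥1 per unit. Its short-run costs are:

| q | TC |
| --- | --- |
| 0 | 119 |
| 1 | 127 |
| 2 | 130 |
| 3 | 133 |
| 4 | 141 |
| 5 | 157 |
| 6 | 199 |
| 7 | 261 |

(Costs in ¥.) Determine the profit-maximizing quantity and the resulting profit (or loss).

Tabulate TR − TC: q=0: -119; q=1: -126; q=2: -128; q=3: -130; q=4: -137; q=5: -152; q=6: -193; q=7: -254.
Profit is highest at q = 0. Equivalently, the lowest AVC in the table is 14/3 ≈ ¥4.67 at q = 3, and P = ¥1 falls below it — price never covers variable cost, so the firm shuts down and loses only its fixed cost.

q = 0 (shut down); profit = -¥119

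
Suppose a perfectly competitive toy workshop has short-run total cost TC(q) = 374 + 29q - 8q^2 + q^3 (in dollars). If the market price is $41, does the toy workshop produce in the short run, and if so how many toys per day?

Strip out fixed cost: VC = 29q - 8q^2 + q^3. Then AVC = 29 - 8q + q^2 and MC = 29 - 16q + 3q^2.
The AVC parabola has its vertex at q = 8/2 = 4, where AVC = 29 - 8·4 + 4^2 = $13.
Because $41 ≥ $13, revenue can cover variable cost; the firm operates.
Set P = MC: 41 = 29 - 16q + 3q^2 → -12 - 16q + 3q^2 = 0. The roots are q = -2/3 and q = 6; the profit-maximizing output is on the rising part of MC, so q* = 6.
Check: AVC at q = 6 is $17 ≤ P, so revenue covers variable cost.
Profit = P·q − TC = 41·6 − 476 = -$230, a loss, but smaller than the $374 fixed cost the firm would lose by shutting down.

Produce at q = 6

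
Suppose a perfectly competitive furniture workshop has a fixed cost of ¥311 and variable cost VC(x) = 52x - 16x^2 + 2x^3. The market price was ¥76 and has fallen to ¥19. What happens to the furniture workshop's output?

Output falls from 6 to 0 (the firm shuts down)

AVC = 52 - 16x + 2x^2, minimized at x = 4 where min AVC = ¥20. MC = 52 - 32x + 6x^2.
With P = ¥76 above the shutdown price, P = MC gives x = 6.
At P = ¥19 < min AVC = ¥20, price no longer covers variable cost at any output, so the firm shuts down: x = 0.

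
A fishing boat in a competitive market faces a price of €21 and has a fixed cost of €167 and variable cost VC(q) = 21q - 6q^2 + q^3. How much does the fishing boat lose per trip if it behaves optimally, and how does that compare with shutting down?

AVC = 21 - 6q + q^2; min AVC = €12 at q = 3. Since P = €21 ≥ min AVC, the firm produces.
MC = 21 - 12q + 3q^2. Setting P = MC and taking the root on the rising branch gives q* = 4.
TR = 21·4 = 84. TC = 167 + 52 = 219. Profit = 84 − 219 = -€135.
By producing, the firm covers all variable cost plus €32 of fixed cost; shutting down would lose the full €167.

Profit = -€135 at q = 4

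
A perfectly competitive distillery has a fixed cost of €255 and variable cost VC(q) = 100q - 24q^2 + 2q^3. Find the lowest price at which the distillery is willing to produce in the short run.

The firm shuts down when price falls below the minimum of average variable cost. AVC = VC/q = 100 - 24q + 2q^2.
dAVC/dq = -24 + 4q = 0 gives q = 6. min AVC = 100 - 24·6 + 2·6^2 = 28.
For P < €28 the firm produces nothing.

€28 per unit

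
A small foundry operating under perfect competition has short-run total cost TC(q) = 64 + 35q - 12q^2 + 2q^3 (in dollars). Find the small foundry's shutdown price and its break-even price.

AVC = 35 - 12q + 2q^2; minimized at q = 3, giving min AVC = $17. That is the shutdown price.
ATC = 64/q + 35 - 12q + 2q^2. Setting dATC/dq = −64/q^2 − 12 + 4q = 0 gives q = 4 (since 4·4^3 − 12·4^2 = 64).
min ATC = 64/4 + 35 − 12·4 + 2·4^2 = $35. That is the break-even price.
Between these two prices the firm operates at a loss; above $35 it earns a profit.

Shutdown price = $17; break-even price = $35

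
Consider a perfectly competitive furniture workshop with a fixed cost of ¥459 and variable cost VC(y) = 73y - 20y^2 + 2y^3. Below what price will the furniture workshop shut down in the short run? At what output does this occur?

The firm shuts down when price falls below the minimum of average variable cost. AVC = VC/y = 73 - 20y + 2y^2.
At the minimum of AVC, MC = AVC. MC = 73 - 40y + 6y^2; setting MC = AVC gives 4y^2 - 20y = 0, so y = 5. min AVC = 23.
For P < ¥23 the firm produces nothing.

¥23 per unit, at y = 5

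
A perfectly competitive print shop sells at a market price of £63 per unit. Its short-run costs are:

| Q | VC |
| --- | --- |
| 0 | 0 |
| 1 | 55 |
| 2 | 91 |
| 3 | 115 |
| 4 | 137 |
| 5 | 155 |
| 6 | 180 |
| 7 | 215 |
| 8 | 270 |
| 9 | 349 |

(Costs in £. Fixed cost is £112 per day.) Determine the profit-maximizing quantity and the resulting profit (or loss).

Compute π = P·Q − TC at each output: Q=0: -112; Q=1: -104; Q=2: -77; Q=3: -38; Q=4: 3; Q=5: 48; Q=6: 86; Q=7: 114; Q=8: 122; Q=9: 106.
Profit is maximized at Q = 8. AVC there is 270/8 = £33.75 ≤ P, so producing beats shutting down (which would give -£112).

Q = 8; profit = £122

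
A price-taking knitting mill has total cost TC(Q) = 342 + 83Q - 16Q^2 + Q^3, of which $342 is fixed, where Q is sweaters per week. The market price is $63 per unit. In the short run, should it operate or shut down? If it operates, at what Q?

Strip out fixed cost: VC = 83Q - 16Q^2 + Q^3. Then AVC = 83 - 16Q + Q^2 and MC = 83 - 32Q + 3Q^2.
AVC is minimized where dAVC/dQ = -16 + 2Q = 0, at Q = 8; min AVC = 83 - 16·8 + 8^2 = $19.
Since P = $63 ≥ min AVC = $19, price covers variable cost and the firm should produce.
Solving P = MC: 20 - 32Q + 3Q^2 = 0 ⇒ Q = 2/3 or 10. On the upward-sloping branch, Q* = 10.
Check: AVC at Q = 10 is $23 ≤ P, so revenue covers variable cost.
Profit = P·Q − TC = 63·10 − 572 = $58.

Produce at Q = 10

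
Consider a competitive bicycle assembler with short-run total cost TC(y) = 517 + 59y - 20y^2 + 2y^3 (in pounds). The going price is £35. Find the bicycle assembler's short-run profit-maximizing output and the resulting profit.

Profit = -£373 at y = 6

AVC = 59 - 20y + 2y^2; min AVC = £9 at y = 5. Since P = £35 ≥ min AVC, the firm produces.
With MC = 59 - 40y + 6y^2, P = MC on the upward-sloping part at y* = 6.
TR = 35·6 = 210. TC = 517 + 66 = 583. Profit = 210 − 583 = -£373.
By producing, the firm covers all variable cost plus £144 of fixed cost; shutting down would lose the full £517.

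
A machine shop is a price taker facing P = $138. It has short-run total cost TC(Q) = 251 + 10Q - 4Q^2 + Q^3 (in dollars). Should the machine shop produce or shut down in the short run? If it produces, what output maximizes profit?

Variable cost is VC = 10Q - 4Q^2 + Q^3, so AVC = VC/Q = 10 - 4Q + Q^2 and MC = dTC/dQ = 10 - 8Q + 3Q^2.
AVC hits its minimum where MC = AVC, at Q = 2, giving min AVC = 10 - 4·2 + 2^2 = $6.
Because $138 ≥ $6, revenue can cover variable cost; the firm operates.
P = MC gives -128 - 8Q + 3Q^2 = 0, with roots -16/3 and 8. Take the larger (rising MC): Q* = 8.
Check: AVC at Q = 8 is $42 ≤ P, so revenue covers variable cost.
Profit = P·Q − TC = 138·8 − 587 = $517.

Produce at Q = 8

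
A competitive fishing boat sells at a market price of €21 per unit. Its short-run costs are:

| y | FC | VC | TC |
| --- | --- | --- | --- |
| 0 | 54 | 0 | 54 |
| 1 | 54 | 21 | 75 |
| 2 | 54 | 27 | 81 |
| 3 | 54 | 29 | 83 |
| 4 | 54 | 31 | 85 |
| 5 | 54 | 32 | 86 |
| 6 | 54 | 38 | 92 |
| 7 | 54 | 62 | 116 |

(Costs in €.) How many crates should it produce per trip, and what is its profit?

y = 6; profit = €34

Compute π = P·y − TC at each output: y=0: -54; y=1: -54; y=2: -39; y=3: -20; y=4: -1; y=5: 19; y=6: 34; y=7: 31.
Profit is maximized at y = 6. AVC there is 38/6 = €6.33 ≤ P, so producing beats shutting down (which would give -€54).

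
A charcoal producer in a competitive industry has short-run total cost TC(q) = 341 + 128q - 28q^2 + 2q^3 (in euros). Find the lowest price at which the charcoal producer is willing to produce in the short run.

€30 per unit

The shutdown price is the minimum of AVC. VC = 128q - 28q^2 + 2q^3, so AVC = 128 - 28q + 2q^2.
dAVC/dq = -28 + 4q = 0 gives q = 7. min AVC = 128 - 28·7 + 2·7^2 = 30.
So the shutdown price is €30.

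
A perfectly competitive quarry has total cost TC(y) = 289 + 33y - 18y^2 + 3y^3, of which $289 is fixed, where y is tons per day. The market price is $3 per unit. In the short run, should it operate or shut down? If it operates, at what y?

From TC, MC = TC'(y) = 33 - 36y + 9y^2 and AVC = VC/y = 33 - 18y + 3y^2.
AVC hits its minimum where MC = AVC, at y = 3, giving min AVC = 33 - 18·3 + 3·3^2 = $6.
P = $3 lies below min AVC = $6; no output level covers variable cost.
Shutting down limits the loss to fixed cost, $289.

Shut down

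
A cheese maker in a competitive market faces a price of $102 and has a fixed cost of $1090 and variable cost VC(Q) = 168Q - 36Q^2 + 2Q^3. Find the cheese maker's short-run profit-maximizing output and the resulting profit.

Profit = -$122 at Q = 11

AVC = 168 - 36Q + 2Q^2 has its minimum $6 at Q = 9; price $102 clears that bar, so the firm operates.
With MC = 168 - 72Q + 6Q^2, P = MC on the upward-sloping part at Q* = 11.
TR = 102·11 = 1122. TC = 1090 + 154 = 1244. Profit = 1122 − 1244 = -$122.
Shutting down would mean losing the fixed cost of $1090, so operating at a loss of $122 is better by $968.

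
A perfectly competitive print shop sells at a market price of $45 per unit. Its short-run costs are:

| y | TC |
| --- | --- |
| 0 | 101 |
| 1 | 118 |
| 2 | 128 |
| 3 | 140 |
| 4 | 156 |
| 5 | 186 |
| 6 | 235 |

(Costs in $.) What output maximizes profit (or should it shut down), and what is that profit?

Tabulate TR − TC: y=0: -101; y=1: -73; y=2: -38; y=3: -5; y=4: 24; y=5: 39; y=6: 35.
Profit is maximized at y = 5. AVC there is 85/5 = $17 ≤ P, so producing beats shutting down (which would give -$101).

y = 5; profit = $39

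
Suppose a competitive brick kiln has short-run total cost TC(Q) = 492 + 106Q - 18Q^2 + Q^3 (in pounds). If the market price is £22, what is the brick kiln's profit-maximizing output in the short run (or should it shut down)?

Variable cost is VC = 106Q - 18Q^2 + Q^3, so AVC = VC/Q = 106 - 18Q + Q^2 and MC = dTC/dQ = 106 - 36Q + 3Q^2.
AVC hits its minimum where MC = AVC, at Q = 9, giving min AVC = 106 - 18·9 + 9^2 = £25.
Since P = £22 < min AVC = £25, price fails to cover variable cost at any output.
The firm minimizes its loss by shutting down and losing only its fixed cost of £492.

Shut down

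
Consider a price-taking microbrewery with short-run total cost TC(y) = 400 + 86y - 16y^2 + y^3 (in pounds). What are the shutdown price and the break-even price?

AVC = 86 - 16y + y^2; minimized at y = 8, giving min AVC = £22. That is the shutdown price.
ATC = 400/y + 86 - 16y + y^2. Setting dATC/dy = −400/y^2 − 16 + 2y = 0 gives y = 10 (since 2·10^3 − 16·10^2 = 400).
min ATC = 400/10 + 86 − 16·10 + 10^2 = £66. That is the break-even price.
For £22 ≤ P < £66 the firm produces at a loss; below £22 it shuts down.

Shutdown price = £22; break-even price = £66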